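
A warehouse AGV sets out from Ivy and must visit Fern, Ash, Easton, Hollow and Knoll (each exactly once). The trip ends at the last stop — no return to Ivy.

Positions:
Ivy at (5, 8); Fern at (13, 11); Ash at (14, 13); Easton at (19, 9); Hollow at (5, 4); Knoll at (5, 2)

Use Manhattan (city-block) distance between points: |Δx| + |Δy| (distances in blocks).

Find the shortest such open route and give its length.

Minimum one-way distance = 35 blocks.

There are 5! = 120 possible orderings.
Ivy→Fern→Ash→Easton→Hollow→Knoll: 11+3+9+19+2 = 44
Ivy→Fern→Ash→Easton→Knoll→Hollow: 11+3+9+21+2 = 46
Ivy→Fern→Ash→Hollow→Easton→Knoll: 11+3+18+19+21 = 72
Ivy→Fern→Ash→Hollow→Knoll→Easton: 11+3+18+2+21 = 55
Ivy→Fern→Ash→Knoll→Easton→Hollow: 11+3+20+21+19 = 74
Ivy→Fern→Ash→Knoll→Hollow→Easton: 11+3+20+2+19 = 55
Ivy→Fern→Easton→Ash→Hollow→Knoll: 11+8+9+18+2 = 48
Ivy→Fern→Easton→Ash→Knoll→Hollow: 11+8+9+20+2 = 50
Ivy→Fern→Easton→Hollow→Ash→Knoll: 11+8+19+18+20 = 76
Ivy→Fern→Easton→Hollow→Knoll→Ash: 11+8+19+2+20 = 60
Ivy→Fern→Easton→Knoll→Ash→Hollow: 11+8+21+20+18 = 78
Ivy→Fern→Easton→Knoll→Hollow→Ash: 11+8+21+2+18 = 60
Ivy→Fern→Hollow→Ash→Easton→Knoll: 11+15+18+9+21 = 74
Ivy→Fern→Hollow→Ash→Knoll→Easton: 11+15+18+20+21 = 85
… (106 more)
Ivy→Hollow→Knoll→Fern→Ash→Easton: 4+2+17+3+9 = 35  ← best
The minimum is 35.
One shortest path: Ivy → Hollow → Knoll → Fern → Ash → Easton.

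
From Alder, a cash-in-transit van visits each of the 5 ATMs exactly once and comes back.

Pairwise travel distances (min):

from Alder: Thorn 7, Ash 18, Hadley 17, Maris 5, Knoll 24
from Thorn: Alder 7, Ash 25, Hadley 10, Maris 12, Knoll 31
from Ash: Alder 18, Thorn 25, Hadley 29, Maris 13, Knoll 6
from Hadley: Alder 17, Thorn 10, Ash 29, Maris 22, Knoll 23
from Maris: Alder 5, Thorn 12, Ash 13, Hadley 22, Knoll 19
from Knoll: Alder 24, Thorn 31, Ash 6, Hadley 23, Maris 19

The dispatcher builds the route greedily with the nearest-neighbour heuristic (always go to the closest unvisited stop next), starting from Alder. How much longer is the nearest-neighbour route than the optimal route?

Excess over optimum: 10 min.

Alder: Maris=5, Thorn=7, Hadley=17, Ash=18, Knoll=24 ⇒ Maris
Maris: Thorn=12, Ash=13, Knoll=19, Hadley=22 ⇒ Thorn
Thorn: Hadley=10, Ash=25, Knoll=31 ⇒ Hadley
Hadley: Knoll=23, Ash=29 ⇒ Knoll
Knoll: Ash=6 ⇒ Ash
NN route Alder → Maris → Thorn → Hadley → Knoll → Ash → Alder costs 74.
Optimal: Alder → Thorn → Hadley → Knoll → Ash → Maris → Alder costs 64 (by enumerating all 60 distinct tours).
Excess = 74 − 64 = 10.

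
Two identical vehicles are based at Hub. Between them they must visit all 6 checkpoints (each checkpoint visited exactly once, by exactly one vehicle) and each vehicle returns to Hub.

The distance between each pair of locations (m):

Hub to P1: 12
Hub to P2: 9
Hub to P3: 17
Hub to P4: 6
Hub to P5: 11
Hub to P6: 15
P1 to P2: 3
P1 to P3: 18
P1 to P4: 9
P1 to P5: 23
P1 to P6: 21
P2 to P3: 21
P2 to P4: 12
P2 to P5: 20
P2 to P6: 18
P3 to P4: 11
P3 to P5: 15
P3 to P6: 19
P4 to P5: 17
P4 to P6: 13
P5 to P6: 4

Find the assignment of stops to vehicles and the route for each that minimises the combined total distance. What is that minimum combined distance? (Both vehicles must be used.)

Minimum combined distance: 75 m.

There are 2^5 − 1 = 31 ways to divide the 6 stops into two non-empty groups. For each, the best each vehicle can do is its own shortest tour through its group:
  {P1} + {P2, P3, P4, P5, P6}: 24 + 63 = 87
  {P2} + {P1, P3, P4, P5, P6}: 18 + 66 = 84
  {P1, P2} + {P3, P4, P5, P6}: 24 + 51 = 75
  {P3} + {P1, P2, P4, P5, P6}: 34 + 49 = 83
  {P1, P3} + {P2, P4, P5, P6}: 47 + 49 = 96
  {P2, P3} + {P1, P4, P5, P6}: 47 + 49 = 96
  … (31 splits in total)
Best: vehicle 1 Hub → P1 → P2 → Hub = 24; vehicle 2 Hub → P4 → P3 → P5 → P6 → Hub = 51; combined 75.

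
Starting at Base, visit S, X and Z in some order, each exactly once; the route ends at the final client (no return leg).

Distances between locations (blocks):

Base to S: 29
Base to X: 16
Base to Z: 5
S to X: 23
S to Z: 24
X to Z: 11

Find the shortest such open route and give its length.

Minimum one-way distance = 39 blocks.

There are 3! = 6 possible orderings.
Base→S→X→Z: 29+23+11 = 63
Base→S→Z→X: 29+24+11 = 64
Base→X→S→Z: 16+23+24 = 63
Base→X→Z→S: 16+11+24 = 51
Base→Z→S→X: 5+24+23 = 52
Base→Z→X→S: 5+11+23 = 39
The minimum is 39.
One shortest path: Base → Z → X → S.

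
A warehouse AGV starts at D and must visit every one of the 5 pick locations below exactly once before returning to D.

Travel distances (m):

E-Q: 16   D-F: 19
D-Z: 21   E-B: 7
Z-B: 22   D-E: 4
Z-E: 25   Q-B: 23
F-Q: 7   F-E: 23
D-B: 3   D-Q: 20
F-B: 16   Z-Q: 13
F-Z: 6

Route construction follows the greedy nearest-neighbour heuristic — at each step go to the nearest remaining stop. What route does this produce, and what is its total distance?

D → [B:3 / E:4 / F:19 / Q:20 / Z:21] → B (3)
B → [E:7 / F:16 / Z:22 / Q:23] → E (7)
E → [Q:16 / F:23 / Z:25] → Q (16)
Q → [F:7 / Z:13] → F (7)
F → [Z:6] → Z (6)
Return Z→D: 21.
Total = 3 + 7 + 16 + 7 + 6 + 21 = 60.

Total distance 60 m via the nearest-neighbour route D → B → E → Q → F → Z → D.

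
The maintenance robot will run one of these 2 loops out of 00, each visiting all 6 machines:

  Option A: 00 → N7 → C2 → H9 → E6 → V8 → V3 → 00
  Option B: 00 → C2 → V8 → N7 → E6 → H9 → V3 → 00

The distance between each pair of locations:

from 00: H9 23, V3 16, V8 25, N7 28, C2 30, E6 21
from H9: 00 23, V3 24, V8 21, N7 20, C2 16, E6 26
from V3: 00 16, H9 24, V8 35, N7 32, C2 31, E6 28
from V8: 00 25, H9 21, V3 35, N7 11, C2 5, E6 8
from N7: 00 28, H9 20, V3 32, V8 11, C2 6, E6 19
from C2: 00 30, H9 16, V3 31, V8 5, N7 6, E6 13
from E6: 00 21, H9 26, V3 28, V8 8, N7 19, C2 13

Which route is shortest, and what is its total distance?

Option A: 28 + 6 + 16 + 26 + 8 + 35 + 16 = 135
Option B: 30 + 5 + 11 + 19 + 26 + 24 + 16 = 131

Shortest is Option B, total 131.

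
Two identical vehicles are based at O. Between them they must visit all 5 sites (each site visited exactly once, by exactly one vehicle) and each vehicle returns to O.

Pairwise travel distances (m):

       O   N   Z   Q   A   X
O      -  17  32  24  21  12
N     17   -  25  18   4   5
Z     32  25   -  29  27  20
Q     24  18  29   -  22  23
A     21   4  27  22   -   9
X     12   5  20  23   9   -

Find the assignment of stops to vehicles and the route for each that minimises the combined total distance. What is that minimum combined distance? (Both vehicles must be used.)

Check every non-empty split of the stops between the two vehicles; for each half take its own optimal tour:
  {N} + {Z, Q, A, X}: 34 + 101 = 135
  {Z} + {N, Q, A, X}: 64 + 67 = 131
  {N, Z} + {Q, A, X}: 74 + 67 = 141
  {Q} + {N, Z, A, X}: 48 + 80 = 128
  {N, Q} + {Z, A, X}: 59 + 80 = 139
  {Z, Q} + {N, A, X}: 85 + 42 = 127
  … (15 splits in total)
  {N, Z, Q, A} + {X}: 101 + 24 = 125  ← best
Best: vehicle 1 O → N → A → Z → Q → O = 101; vehicle 2 O → X → O = 24; combined 125.

Minimum combined distance: 125 m.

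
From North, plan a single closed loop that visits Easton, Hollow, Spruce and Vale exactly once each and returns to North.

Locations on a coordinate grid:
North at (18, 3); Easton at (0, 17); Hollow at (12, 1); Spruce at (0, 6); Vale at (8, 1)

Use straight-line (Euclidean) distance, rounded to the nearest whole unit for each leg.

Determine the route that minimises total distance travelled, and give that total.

Minimum total distance: 53.

North-Easton-Hollow-Spruce-Vale-North: 23+20+13+9+10 = 75
North-Easton-Hollow-Vale-Spruce-North: 23+20+4+9+18 = 74
North-Easton-Spruce-Hollow-Vale-North: 23+11+13+4+10 = 61
North-Easton-Spruce-Vale-Hollow-North: 23+11+9+4+6 = 53
North-Easton-Vale-Hollow-Spruce-North: 23+18+4+13+18 = 76
North-Easton-Vale-Spruce-Hollow-North: 23+18+9+13+6 = 69
North-Hollow-Easton-Spruce-Vale-North: 6+20+11+9+10 = 56
North-Hollow-Easton-Vale-Spruce-North: 6+20+18+9+18 = 71
North-Hollow-Spruce-Easton-Vale-North: 6+13+11+18+10 = 58
North-Hollow-Vale-Easton-Spruce-North: 6+4+18+11+18 = 57
North-Spruce-Easton-Hollow-Vale-North: 18+11+20+4+10 = 63
North-Spruce-Hollow-Easton-Vale-North: 18+13+20+18+10 = 79
The minimum is 53.
One optimal route: North → Easton → Spruce → Vale → Hollow → North (or its reverse).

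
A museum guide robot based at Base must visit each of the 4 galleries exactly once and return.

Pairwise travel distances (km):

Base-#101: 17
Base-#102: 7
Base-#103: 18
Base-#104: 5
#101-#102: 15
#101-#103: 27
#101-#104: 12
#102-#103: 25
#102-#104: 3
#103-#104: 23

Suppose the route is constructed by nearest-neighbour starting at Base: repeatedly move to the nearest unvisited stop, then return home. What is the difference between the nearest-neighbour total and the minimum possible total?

Excess over optimum: 1 km.

Base: #104=5, #102=7, #101=17, #103=18 ⇒ #104
#104: #102=3, #101=12, #103=23 ⇒ #102
#102: #101=15, #103=25 ⇒ #101
#101: #103=27 ⇒ #103
NN route Base → #104 → #102 → #101 → #103 → Base costs 68.
Optimal: Base → #102 → #104 → #101 → #103 → Base costs 67 (by enumerating all 12 distinct tours).
Excess = 68 − 67 = 1.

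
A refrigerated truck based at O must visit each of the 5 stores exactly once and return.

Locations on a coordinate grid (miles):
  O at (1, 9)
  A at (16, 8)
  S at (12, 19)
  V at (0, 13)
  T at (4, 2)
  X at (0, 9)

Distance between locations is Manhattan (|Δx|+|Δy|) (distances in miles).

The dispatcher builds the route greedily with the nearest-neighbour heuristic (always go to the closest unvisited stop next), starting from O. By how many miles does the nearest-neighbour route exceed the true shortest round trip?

Excess over optimum: 8 miles.

From O: X=1, V=5, T=10, A=16, S=21 → choose X (1).
From X: V=4, T=11, A=17, S=22 → choose V (4).
From V: T=15, S=18, A=21 → choose T (15).
From T: A=18, S=25 → choose A (18).
From A: S=15 → choose S (15).
NN route O → X → V → T → A → S → O costs 74.
Optimal: O → T → A → S → V → X → O costs 66 (by enumerating all 60 distinct tours).
Excess = 74 − 66 = 8.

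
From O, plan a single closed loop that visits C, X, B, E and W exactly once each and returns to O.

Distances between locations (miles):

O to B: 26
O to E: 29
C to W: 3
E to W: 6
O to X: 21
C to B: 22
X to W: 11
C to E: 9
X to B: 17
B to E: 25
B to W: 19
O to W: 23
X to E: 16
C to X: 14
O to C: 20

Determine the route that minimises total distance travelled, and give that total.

Shortest round trip = 88 miles.

With 5 stops there are 5!/2 = 60 distinct round trips (a route and its reverse cost the same).
O → C → X → B → E → W → O: 20+14+17+25+6+23 = 105
O → C → X → B → W → E → O: 20+14+17+19+6+29 = 105
O → C → X → E → B → W → O: 20+14+16+25+19+23 = 117
O → C → X → E → W → B → O: 20+14+16+6+19+26 = 101
O → C → X → W → B → E → O: 20+14+11+19+25+29 = 118
O → C → X → W → E → B → O: 20+14+11+6+25+26 = 102
O → C → B → X → E → W → O: 20+22+17+16+6+23 = 104
O → C → B → X → W → E → O: 20+22+17+11+6+29 = 105
O → C → B → E → X → W → O: 20+22+25+16+11+23 = 117
O → C → B → E → W → X → O: 20+22+25+6+11+21 = 105
O → C → B → W → X → E → O: 20+22+19+11+16+29 = 117
O → C → B → W → E → X → O: 20+22+19+6+16+21 = 104
O → C → E → X → B → W → O: 20+9+16+17+19+23 = 104
O → C → E → X → W → B → O: 20+9+16+11+19+26 = 101
… (46 more)
O → C → W → E → X → B → O: 20+3+6+16+17+26 = 88  ← best
The minimum is 88.
One optimal route: O → C → W → E → X → B → O (or its reverse).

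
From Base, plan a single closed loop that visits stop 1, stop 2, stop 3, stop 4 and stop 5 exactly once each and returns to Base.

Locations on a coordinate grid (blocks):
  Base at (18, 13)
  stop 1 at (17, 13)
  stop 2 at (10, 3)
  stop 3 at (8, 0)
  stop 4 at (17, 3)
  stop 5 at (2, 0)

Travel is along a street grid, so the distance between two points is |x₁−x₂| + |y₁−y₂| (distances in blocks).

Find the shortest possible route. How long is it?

With 5 stops there are 5!/2 = 60 distinct round trips (a route and its reverse cost the same).
Base→stop 1→stop 2→stop 3→stop 4→stop 5→Base: 1+17+5+12+18+29 = 82
Base→stop 1→stop 2→stop 3→stop 5→stop 4→Base: 1+17+5+6+18+11 = 58
Base→stop 1→stop 2→stop 4→stop 3→stop 5→Base: 1+17+7+12+6+29 = 72
Base→stop 1→stop 2→stop 4→stop 5→stop 3→Base: 1+17+7+18+6+23 = 72
Base→stop 1→stop 2→stop 5→stop 3→stop 4→Base: 1+17+11+6+12+11 = 58
Base→stop 1→stop 2→stop 5→stop 4→stop 3→Base: 1+17+11+18+12+23 = 82
Base→stop 1→stop 3→stop 2→stop 4→stop 5→Base: 1+22+5+7+18+29 = 82
Base→stop 1→stop 3→stop 2→stop 5→stop 4→Base: 1+22+5+11+18+11 = 68
Base→stop 1→stop 3→stop 4→stop 2→stop 5→Base: 1+22+12+7+11+29 = 82
Base→stop 1→stop 3→stop 4→stop 5→stop 2→Base: 1+22+12+18+11+18 = 82
Base→stop 1→stop 3→stop 5→stop 2→stop 4→Base: 1+22+6+11+7+11 = 58
Base→stop 1→stop 3→stop 5→stop 4→stop 2→Base: 1+22+6+18+7+18 = 72
Base→stop 1→stop 4→stop 2→stop 3→stop 5→Base: 1+10+7+5+6+29 = 58
Base→stop 1→stop 4→stop 2→stop 5→stop 3→Base: 1+10+7+11+6+23 = 58
… (46 more)
The minimum is 58.
One optimal route: Base → stop 1 → stop 2 → stop 3 → stop 5 → stop 4 → Base (or its reverse).

Minimum total distance: 58 blocks.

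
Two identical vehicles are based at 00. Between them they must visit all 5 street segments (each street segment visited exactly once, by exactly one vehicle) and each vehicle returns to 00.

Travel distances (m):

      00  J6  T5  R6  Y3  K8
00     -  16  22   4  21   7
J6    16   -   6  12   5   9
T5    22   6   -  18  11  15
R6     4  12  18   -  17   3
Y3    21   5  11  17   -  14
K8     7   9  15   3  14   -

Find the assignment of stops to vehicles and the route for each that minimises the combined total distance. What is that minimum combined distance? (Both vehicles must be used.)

Minimum combined distance: 62 m.

Try each way of splitting the stops between the two vehicles (each non-empty) and, for each split, find the best tour for each vehicle:
  {J6} + {T5, R6, Y3, K8}: 32 + 54 = 86
  {T5} + {J6, R6, Y3, K8}: 44 + 42 = 86
  {J6, T5} + {R6, Y3, K8}: 44 + 42 = 86
  {R6} + {J6, T5, Y3, K8}: 8 + 54 = 62
  {J6, R6} + {T5, Y3, K8}: 32 + 54 = 86
  {T5, R6} + {J6, Y3, K8}: 44 + 42 = 86
  … (15 splits in total)
Best: vehicle 1 00 → R6 → 00 = 8; vehicle 2 00 → J6 → T5 → Y3 → K8 → 00 = 54; combined 62.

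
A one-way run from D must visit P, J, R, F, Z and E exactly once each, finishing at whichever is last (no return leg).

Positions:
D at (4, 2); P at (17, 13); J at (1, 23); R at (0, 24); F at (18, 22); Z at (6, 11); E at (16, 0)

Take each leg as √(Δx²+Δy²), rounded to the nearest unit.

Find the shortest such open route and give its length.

63 — the minimum one-way total.

There are 6! = 720 possible orderings.
D→P→J→R→F→Z→E: 17+19+1+18+16+15 = 86
D→P→J→R→F→E→Z: 17+19+1+18+22+15 = 92
D→P→J→R→Z→F→E: 17+19+1+14+16+22 = 89
D→P→J→R→Z→E→F: 17+19+1+14+15+22 = 88
D→P→J→R→E→F→Z: 17+19+1+29+22+16 = 104
D→P→J→R→E→Z→F: 17+19+1+29+15+16 = 97
D→P→J→F→R→Z→E: 17+19+17+18+14+15 = 100
D→P→J→F→R→E→Z: 17+19+17+18+29+15 = 115
… (712 more)
D→Z→J→R→F→P→E: 9+13+1+18+9+13 = 63  ← best
The minimum is 63.
One shortest path: D → Z → J → R → F → P → E.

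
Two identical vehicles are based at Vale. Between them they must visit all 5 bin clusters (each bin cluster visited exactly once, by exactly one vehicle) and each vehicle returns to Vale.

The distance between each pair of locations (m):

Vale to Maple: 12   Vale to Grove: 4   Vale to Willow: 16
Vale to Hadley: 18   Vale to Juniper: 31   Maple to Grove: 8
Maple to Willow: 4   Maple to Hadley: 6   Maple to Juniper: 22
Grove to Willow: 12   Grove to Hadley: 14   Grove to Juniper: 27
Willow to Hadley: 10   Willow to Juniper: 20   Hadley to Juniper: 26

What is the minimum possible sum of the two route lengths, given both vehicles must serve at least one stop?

87 m — the smallest possible combined total.

There are 2^4 − 1 = 15 ways to divide the 5 stops into two non-empty groups. For each, the best each vehicle can do is its own shortest tour through its group:
  {Maple} + {Grove, Willow, Hadley, Juniper}: 24 + 79 = 103
  {Grove} + {Maple, Willow, Hadley, Juniper}: 8 + 79 = 87
  {Maple, Grove} + {Willow, Hadley, Juniper}: 24 + 79 = 103
  {Willow} + {Maple, Grove, Hadley, Juniper}: 32 + 75 = 107
  {Maple, Willow} + {Grove, Hadley, Juniper}: 32 + 75 = 107
  {Grove, Willow} + {Maple, Hadley, Juniper}: 32 + 75 = 107
  … (15 splits in total)
Best: vehicle 1 Vale → Grove → Vale = 8; vehicle 2 Vale → Maple → Hadley → Willow → Juniper → Vale = 79; combined 87.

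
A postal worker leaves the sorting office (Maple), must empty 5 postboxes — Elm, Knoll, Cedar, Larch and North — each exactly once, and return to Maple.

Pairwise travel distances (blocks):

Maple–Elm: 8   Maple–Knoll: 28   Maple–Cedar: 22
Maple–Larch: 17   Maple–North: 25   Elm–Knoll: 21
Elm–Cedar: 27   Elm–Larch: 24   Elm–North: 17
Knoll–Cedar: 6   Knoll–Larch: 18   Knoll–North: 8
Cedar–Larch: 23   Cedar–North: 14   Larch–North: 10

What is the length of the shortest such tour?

Minimum total distance: 76 blocks.

There are 60 distinct closed tours to check (reversals are equivalent).
Maple - Elm - Knoll - Cedar - Larch - North - Maple: 8+21+6+23+10+25 = 93
Maple - Elm - Knoll - Cedar - North - Larch - Maple: 8+21+6+14+10+17 = 76
Maple - Elm - Knoll - Larch - Cedar - North - Maple: 8+21+18+23+14+25 = 109
Maple - Elm - Knoll - Larch - North - Cedar - Maple: 8+21+18+10+14+22 = 93
Maple - Elm - Knoll - North - Cedar - Larch - Maple: 8+21+8+14+23+17 = 91
Maple - Elm - Knoll - North - Larch - Cedar - Maple: 8+21+8+10+23+22 = 92
Maple - Elm - Cedar - Knoll - Larch - North - Maple: 8+27+6+18+10+25 = 94
Maple - Elm - Cedar - Knoll - North - Larch - Maple: 8+27+6+8+10+17 = 76
Maple - Elm - Cedar - Larch - Knoll - North - Maple: 8+27+23+18+8+25 = 109
Maple - Elm - Cedar - Larch - North - Knoll - Maple: 8+27+23+10+8+28 = 104
Maple - Elm - Cedar - North - Knoll - Larch - Maple: 8+27+14+8+18+17 = 92
Maple - Elm - Cedar - North - Larch - Knoll - Maple: 8+27+14+10+18+28 = 105
Maple - Elm - Larch - Knoll - Cedar - North - Maple: 8+24+18+6+14+25 = 95
Maple - Elm - Larch - Knoll - North - Cedar - Maple: 8+24+18+8+14+22 = 94
… (46 more)
The minimum is 76.
One optimal route: Maple → Elm → Knoll → Cedar → North → Larch → Maple (or its reverse).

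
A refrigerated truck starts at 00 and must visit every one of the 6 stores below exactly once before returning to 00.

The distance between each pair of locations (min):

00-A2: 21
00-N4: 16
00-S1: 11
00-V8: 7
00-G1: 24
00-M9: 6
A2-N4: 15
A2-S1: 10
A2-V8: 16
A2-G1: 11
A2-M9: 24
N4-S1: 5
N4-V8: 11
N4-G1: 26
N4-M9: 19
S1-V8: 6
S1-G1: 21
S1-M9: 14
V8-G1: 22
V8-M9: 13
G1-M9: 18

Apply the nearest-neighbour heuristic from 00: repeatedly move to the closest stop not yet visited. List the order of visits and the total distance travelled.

00 → [M9:6 / V8:7 / S1:11 / N4:16 / A2:21 / G1:24] → M9 (6)
M9 → [V8:13 / S1:14 / G1:18 / N4:19 / A2:24] → V8 (13)
V8 → [S1:6 / N4:11 / A2:16 / G1:22] → S1 (6)
S1 → [N4:5 / A2:10 / G1:21] → N4 (5)
N4 → [A2:15 / G1:26] → A2 (15)
A2 → [G1:11] → G1 (11)
Return G1→00: 24.
Total = 6 + 13 + 6 + 5 + 15 + 11 + 24 = 80.

Total distance 80 min via the nearest-neighbour route 00 → M9 → V8 → S1 → N4 → A2 → G1 → 00.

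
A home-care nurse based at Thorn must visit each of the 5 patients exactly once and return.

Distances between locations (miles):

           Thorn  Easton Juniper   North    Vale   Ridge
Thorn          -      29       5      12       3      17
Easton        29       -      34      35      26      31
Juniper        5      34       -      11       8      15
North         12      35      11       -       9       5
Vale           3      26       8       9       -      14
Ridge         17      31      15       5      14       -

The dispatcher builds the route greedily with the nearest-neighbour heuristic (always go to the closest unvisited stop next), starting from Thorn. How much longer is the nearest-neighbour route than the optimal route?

From Thorn: Vale=3, Juniper=5, North=12, Ridge=17, Easton=29 → choose Vale (3).
From Vale: Juniper=8, North=9, Ridge=14, Easton=26 → choose Juniper (8).
From Juniper: North=11, Ridge=15, Easton=34 → choose North (11).
From North: Ridge=5, Easton=35 → choose Ridge (5).
From Ridge: Easton=31 → choose Easton (31).
NN route Thorn → Vale → Juniper → North → Ridge → Easton → Thorn costs 87.
Optimal: Thorn → Juniper → North → Ridge → Easton → Vale → Thorn costs 81 (by enumerating all 60 distinct tours).
Excess = 87 − 81 = 6.

6 miles longer than the optimal tour.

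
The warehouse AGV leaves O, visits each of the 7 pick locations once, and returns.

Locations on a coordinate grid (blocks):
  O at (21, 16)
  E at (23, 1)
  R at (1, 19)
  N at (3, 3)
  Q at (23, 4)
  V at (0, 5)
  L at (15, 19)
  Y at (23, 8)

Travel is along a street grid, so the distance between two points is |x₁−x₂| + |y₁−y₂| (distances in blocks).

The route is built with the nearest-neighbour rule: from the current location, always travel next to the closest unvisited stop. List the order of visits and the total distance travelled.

At O the remaining stops are L 9, Y 10, Q 14, E 17, R 23, N 31, V 32; go to L.
At L the remaining stops are R 14, Y 19, Q 23, E 26, N 28, V 29; go to R.
At R the remaining stops are V 15, N 18, Y 33, Q 37, E 40; go to V.
At V the remaining stops are N 5, Q 24, Y 26, E 27; go to N.
At N the remaining stops are Q 21, E 22, Y 25; go to Q.
At Q the remaining stops are E 3, Y 4; go to E.
At E the remaining stops are Y 7; go to Y.
Return Y→O: 10.
Total = 9 + 14 + 15 + 5 + 21 + 3 + 7 + 10 = 84.

Total distance 84 blocks via the nearest-neighbour route O → L → R → V → N → Q → E → Y → O.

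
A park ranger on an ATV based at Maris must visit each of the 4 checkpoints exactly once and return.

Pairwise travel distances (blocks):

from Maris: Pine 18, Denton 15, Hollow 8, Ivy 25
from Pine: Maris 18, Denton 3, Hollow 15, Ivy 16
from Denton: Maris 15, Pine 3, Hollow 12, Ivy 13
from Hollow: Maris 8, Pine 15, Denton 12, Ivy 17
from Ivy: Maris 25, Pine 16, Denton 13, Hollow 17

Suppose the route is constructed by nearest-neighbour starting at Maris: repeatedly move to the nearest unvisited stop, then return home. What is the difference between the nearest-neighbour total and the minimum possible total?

The nearest-neighbour route is 5 blocks longer than optimal.

Maris: Hollow=8, Denton=15, Pine=18, Ivy=25 ⇒ Hollow
Hollow: Denton=12, Pine=15, Ivy=17 ⇒ Denton
Denton: Pine=3, Ivy=13 ⇒ Pine
Pine: Ivy=16 ⇒ Ivy
NN route Maris → Hollow → Denton → Pine → Ivy → Maris costs 64.
Optimal: Maris → Pine → Denton → Ivy → Hollow → Maris costs 59 (by enumerating all 12 distinct tours).
Excess = 64 − 59 = 5.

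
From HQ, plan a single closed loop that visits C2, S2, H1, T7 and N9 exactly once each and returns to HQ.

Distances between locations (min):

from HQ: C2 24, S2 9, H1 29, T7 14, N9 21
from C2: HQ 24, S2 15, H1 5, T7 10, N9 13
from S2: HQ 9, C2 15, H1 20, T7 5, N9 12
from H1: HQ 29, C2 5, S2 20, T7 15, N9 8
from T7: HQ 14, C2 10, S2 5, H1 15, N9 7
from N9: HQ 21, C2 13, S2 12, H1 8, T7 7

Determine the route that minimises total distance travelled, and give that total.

There are 60 distinct closed tours to check (reversals are equivalent).
HQ → C2 → S2 → H1 → T7 → N9 → HQ: 24+15+20+15+7+21 = 102
HQ → C2 → S2 → H1 → N9 → T7 → HQ: 24+15+20+8+7+14 = 88
HQ → C2 → S2 → T7 → H1 → N9 → HQ: 24+15+5+15+8+21 = 88
HQ → C2 → S2 → T7 → N9 → H1 → HQ: 24+15+5+7+8+29 = 88
HQ → C2 → S2 → N9 → H1 → T7 → HQ: 24+15+12+8+15+14 = 88
HQ → C2 → S2 → N9 → T7 → H1 → HQ: 24+15+12+7+15+29 = 102
HQ → C2 → H1 → S2 → T7 → N9 → HQ: 24+5+20+5+7+21 = 82
HQ → C2 → H1 → S2 → N9 → T7 → HQ: 24+5+20+12+7+14 = 82
HQ → C2 → H1 → T7 → S2 → N9 → HQ: 24+5+15+5+12+21 = 82
HQ → C2 → H1 → T7 → N9 → S2 → HQ: 24+5+15+7+12+9 = 72
HQ → C2 → H1 → N9 → S2 → T7 → HQ: 24+5+8+12+5+14 = 68
HQ → C2 → H1 → N9 → T7 → S2 → HQ: 24+5+8+7+5+9 = 58
HQ → C2 → T7 → S2 → H1 → N9 → HQ: 24+10+5+20+8+21 = 88
HQ → C2 → T7 → S2 → N9 → H1 → HQ: 24+10+5+12+8+29 = 88
… (46 more)
The minimum is 58.
One optimal route: HQ → C2 → H1 → N9 → T7 → S2 → HQ (or its reverse).

Shortest round trip = 58 min.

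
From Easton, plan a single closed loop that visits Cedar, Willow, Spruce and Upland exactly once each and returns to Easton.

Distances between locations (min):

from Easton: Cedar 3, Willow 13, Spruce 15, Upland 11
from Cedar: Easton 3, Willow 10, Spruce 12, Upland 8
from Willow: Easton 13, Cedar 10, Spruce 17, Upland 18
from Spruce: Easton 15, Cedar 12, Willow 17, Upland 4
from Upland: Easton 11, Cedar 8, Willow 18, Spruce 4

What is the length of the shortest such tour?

Shortest round trip = 45 min.

There are 12 distinct closed tours to check (reversals are equivalent).
Easton-Cedar-Willow-Spruce-Upland-Easton: 3+10+17+4+11 = 45
Easton-Cedar-Willow-Upland-Spruce-Easton: 3+10+18+4+15 = 50
Easton-Cedar-Spruce-Willow-Upland-Easton: 3+12+17+18+11 = 61
Easton-Cedar-Spruce-Upland-Willow-Easton: 3+12+4+18+13 = 50
Easton-Cedar-Upland-Willow-Spruce-Easton: 3+8+18+17+15 = 61
Easton-Cedar-Upland-Spruce-Willow-Easton: 3+8+4+17+13 = 45
Easton-Willow-Cedar-Spruce-Upland-Easton: 13+10+12+4+11 = 50
Easton-Willow-Cedar-Upland-Spruce-Easton: 13+10+8+4+15 = 50
Easton-Willow-Spruce-Cedar-Upland-Easton: 13+17+12+8+11 = 61
Easton-Willow-Upland-Cedar-Spruce-Easton: 13+18+8+12+15 = 66
Easton-Spruce-Cedar-Willow-Upland-Easton: 15+12+10+18+11 = 66
Easton-Spruce-Willow-Cedar-Upland-Easton: 15+17+10+8+11 = 61
The minimum is 45.
One optimal route: Easton → Cedar → Willow → Spruce → Upland → Easton (or its reverse).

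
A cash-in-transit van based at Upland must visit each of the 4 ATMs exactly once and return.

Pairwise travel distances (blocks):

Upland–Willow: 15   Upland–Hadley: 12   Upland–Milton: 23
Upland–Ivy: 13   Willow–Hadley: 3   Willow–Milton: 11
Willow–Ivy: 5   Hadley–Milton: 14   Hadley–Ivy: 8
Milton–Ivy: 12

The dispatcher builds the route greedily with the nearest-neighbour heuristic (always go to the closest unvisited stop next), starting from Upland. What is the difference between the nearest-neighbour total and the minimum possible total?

Upland: Hadley=12, Ivy=13, Willow=15, Milton=23 ⇒ Hadley
Hadley: Willow=3, Ivy=8, Milton=14 ⇒ Willow
Willow: Ivy=5, Milton=11 ⇒ Ivy
Ivy: Milton=12 ⇒ Milton
NN route Upland → Hadley → Willow → Ivy → Milton → Upland costs 55.
Optimal: Upland → Hadley → Willow → Milton → Ivy → Upland costs 51 (by enumerating all 12 distinct tours).
Excess = 55 − 51 = 4.

4 blocks longer than the optimal tour.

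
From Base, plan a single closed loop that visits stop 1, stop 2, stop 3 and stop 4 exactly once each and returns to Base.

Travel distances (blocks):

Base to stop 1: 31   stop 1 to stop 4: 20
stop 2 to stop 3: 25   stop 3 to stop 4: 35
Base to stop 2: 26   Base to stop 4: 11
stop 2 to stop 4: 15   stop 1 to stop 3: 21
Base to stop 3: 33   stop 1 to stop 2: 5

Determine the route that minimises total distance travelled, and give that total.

85 blocks — the shortest possible round trip.

There are 12 distinct closed tours to check (reversals are equivalent).
Base-stop 1-stop 2-stop 3-stop 4-Base: 31+5+25+35+11 = 107
Base-stop 1-stop 2-stop 4-stop 3-Base: 31+5+15+35+33 = 119
Base-stop 1-stop 3-stop 2-stop 4-Base: 31+21+25+15+11 = 103
Base-stop 1-stop 3-stop 4-stop 2-Base: 31+21+35+15+26 = 128
Base-stop 1-stop 4-stop 2-stop 3-Base: 31+20+15+25+33 = 124
Base-stop 1-stop 4-stop 3-stop 2-Base: 31+20+35+25+26 = 137
Base-stop 2-stop 1-stop 3-stop 4-Base: 26+5+21+35+11 = 98
Base-stop 2-stop 1-stop 4-stop 3-Base: 26+5+20+35+33 = 119
Base-stop 2-stop 3-stop 1-stop 4-Base: 26+25+21+20+11 = 103
Base-stop 2-stop 4-stop 1-stop 3-Base: 26+15+20+21+33 = 115
Base-stop 3-stop 1-stop 2-stop 4-Base: 33+21+5+15+11 = 85
Base-stop 3-stop 2-stop 1-stop 4-Base: 33+25+5+20+11 = 94
The minimum is 85.
One optimal route: Base → stop 3 → stop 1 → stop 2 → stop 4 → Base (or its reverse).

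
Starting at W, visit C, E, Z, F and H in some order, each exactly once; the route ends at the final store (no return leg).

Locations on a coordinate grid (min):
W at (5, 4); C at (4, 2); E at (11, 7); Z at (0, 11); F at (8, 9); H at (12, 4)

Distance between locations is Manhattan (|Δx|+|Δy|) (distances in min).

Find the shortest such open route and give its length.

There are 5! = 120 possible orderings.
W - C - E - Z - F - H: 3+12+15+10+9 = 49
W - C - E - Z - H - F: 3+12+15+19+9 = 58
W - C - E - F - Z - H: 3+12+5+10+19 = 49
W - C - E - F - H - Z: 3+12+5+9+19 = 48
W - C - E - H - Z - F: 3+12+4+19+10 = 48
W - C - E - H - F - Z: 3+12+4+9+10 = 38
W - C - Z - E - F - H: 3+13+15+5+9 = 45
W - C - Z - E - H - F: 3+13+15+4+9 = 44
W - C - Z - F - E - H: 3+13+10+5+4 = 35
W - C - Z - F - H - E: 3+13+10+9+4 = 39
W - C - Z - H - E - F: 3+13+19+4+5 = 44
W - C - Z - H - F - E: 3+13+19+9+5 = 49
W - C - F - E - Z - H: 3+11+5+15+19 = 53
W - C - F - E - H - Z: 3+11+5+4+19 = 42
… (106 more)
W - C - H - E - F - Z: 3+10+4+5+10 = 32  ← best
The minimum is 32.
One shortest path: W → C → H → E → F → Z.

Minimum one-way distance = 32 min.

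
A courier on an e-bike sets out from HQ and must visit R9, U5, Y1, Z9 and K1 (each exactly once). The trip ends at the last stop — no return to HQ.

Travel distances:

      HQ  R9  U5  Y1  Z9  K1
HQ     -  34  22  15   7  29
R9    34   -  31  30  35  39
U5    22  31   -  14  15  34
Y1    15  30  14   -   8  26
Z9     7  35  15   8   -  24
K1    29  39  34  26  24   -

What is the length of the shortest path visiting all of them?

99 — the minimum one-way total.

There are 5! = 120 possible orderings.
HQ - R9 - U5 - Y1 - Z9 - K1: 34+31+14+8+24 = 111
HQ - R9 - U5 - Y1 - K1 - Z9: 34+31+14+26+24 = 129
HQ - R9 - U5 - Z9 - Y1 - K1: 34+31+15+8+26 = 114
HQ - R9 - U5 - Z9 - K1 - Y1: 34+31+15+24+26 = 130
HQ - R9 - U5 - K1 - Y1 - Z9: 34+31+34+26+8 = 133
HQ - R9 - U5 - K1 - Z9 - Y1: 34+31+34+24+8 = 131
HQ - R9 - Y1 - U5 - Z9 - K1: 34+30+14+15+24 = 117
HQ - R9 - Y1 - U5 - K1 - Z9: 34+30+14+34+24 = 136
HQ - R9 - Y1 - Z9 - U5 - K1: 34+30+8+15+34 = 121
HQ - R9 - Y1 - Z9 - K1 - U5: 34+30+8+24+34 = 130
HQ - R9 - Y1 - K1 - U5 - Z9: 34+30+26+34+15 = 139
HQ - R9 - Y1 - K1 - Z9 - U5: 34+30+26+24+15 = 129
HQ - R9 - Z9 - U5 - Y1 - K1: 34+35+15+14+26 = 124
HQ - R9 - Z9 - U5 - K1 - Y1: 34+35+15+34+26 = 144
… (106 more)
HQ - Z9 - Y1 - U5 - R9 - K1: 7+8+14+31+39 = 99  ← best
The minimum is 99.
One shortest path: HQ → Z9 → Y1 → U5 → R9 → K1.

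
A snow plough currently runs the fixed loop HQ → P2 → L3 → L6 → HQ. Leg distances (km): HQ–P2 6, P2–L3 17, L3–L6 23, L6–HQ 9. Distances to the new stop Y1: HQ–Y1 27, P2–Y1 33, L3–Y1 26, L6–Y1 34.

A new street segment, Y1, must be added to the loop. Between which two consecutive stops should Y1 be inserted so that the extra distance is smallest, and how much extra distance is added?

Insertion cost between consecutive stops i–j is d(i,Y1) + d(Y1,j) − d(i,j):
  between HQ and P2: 27 + 33 − 6 = 54
  between P2 and L3: 33 + 26 − 17 = 42
  between L3 and L6: 26 + 34 − 23 = 37
  between L6 and HQ: 34 + 27 − 9 = 52
Cheapest insertion is between L3 and L6, adding 37.
New total = 55 + 37 = 92.

Adding 37 km by placing Y1 on the L3–L6 leg.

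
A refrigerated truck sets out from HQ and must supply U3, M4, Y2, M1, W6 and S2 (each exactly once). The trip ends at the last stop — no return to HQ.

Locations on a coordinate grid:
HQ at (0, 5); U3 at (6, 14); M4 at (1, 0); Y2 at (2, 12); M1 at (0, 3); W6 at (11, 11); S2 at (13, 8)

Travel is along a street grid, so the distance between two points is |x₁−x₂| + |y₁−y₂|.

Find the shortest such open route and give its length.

There are 6! = 720 possible orderings.
HQ - U3 - M4 - Y2 - M1 - W6 - S2: 15+19+13+11+19+5 = 82
HQ - U3 - M4 - Y2 - M1 - S2 - W6: 15+19+13+11+18+5 = 81
HQ - U3 - M4 - Y2 - W6 - M1 - S2: 15+19+13+10+19+18 = 94
HQ - U3 - M4 - Y2 - W6 - S2 - M1: 15+19+13+10+5+18 = 80
HQ - U3 - M4 - Y2 - S2 - M1 - W6: 15+19+13+15+18+19 = 99
HQ - U3 - M4 - Y2 - S2 - W6 - M1: 15+19+13+15+5+19 = 86
HQ - U3 - M4 - M1 - Y2 - W6 - S2: 15+19+4+11+10+5 = 64
HQ - U3 - M4 - M1 - Y2 - S2 - W6: 15+19+4+11+15+5 = 69
… (712 more)
HQ - M1 - M4 - Y2 - U3 - W6 - S2: 2+4+13+6+8+5 = 38  ← best
The minimum is 38.
One shortest path: HQ → M1 → M4 → Y2 → U3 → W6 → S2.

Shortest open route: 38.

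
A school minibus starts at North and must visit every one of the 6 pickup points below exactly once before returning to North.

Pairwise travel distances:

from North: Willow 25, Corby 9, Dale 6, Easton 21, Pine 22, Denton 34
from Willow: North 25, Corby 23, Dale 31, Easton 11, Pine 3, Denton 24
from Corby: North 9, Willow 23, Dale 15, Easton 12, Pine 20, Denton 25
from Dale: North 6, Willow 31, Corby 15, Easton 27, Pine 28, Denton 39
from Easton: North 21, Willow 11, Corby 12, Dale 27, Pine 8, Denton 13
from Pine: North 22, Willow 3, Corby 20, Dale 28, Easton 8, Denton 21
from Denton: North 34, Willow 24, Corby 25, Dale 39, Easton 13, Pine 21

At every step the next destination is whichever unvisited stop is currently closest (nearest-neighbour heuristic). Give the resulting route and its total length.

102 along North → Dale → Corby → Easton → Pine → Willow → Denton → North.

North → [Dale:6 / Corby:9 / Easton:21 / Pine:22 / Willow:25 / Denton:34] → Dale (6)
Dale → [Corby:15 / Easton:27 / Pine:28 / Willow:31 / Denton:39] → Corby (15)
Corby → [Easton:12 / Pine:20 / Willow:23 / Denton:25] → Easton (12)
Easton → [Pine:8 / Willow:11 / Denton:13] → Pine (8)
Pine → [Willow:3 / Denton:21] → Willow (3)
Willow → [Denton:24] → Denton (24)
Return Denton→North: 34.
Total = 6 + 15 + 12 + 8 + 3 + 24 + 34 = 102.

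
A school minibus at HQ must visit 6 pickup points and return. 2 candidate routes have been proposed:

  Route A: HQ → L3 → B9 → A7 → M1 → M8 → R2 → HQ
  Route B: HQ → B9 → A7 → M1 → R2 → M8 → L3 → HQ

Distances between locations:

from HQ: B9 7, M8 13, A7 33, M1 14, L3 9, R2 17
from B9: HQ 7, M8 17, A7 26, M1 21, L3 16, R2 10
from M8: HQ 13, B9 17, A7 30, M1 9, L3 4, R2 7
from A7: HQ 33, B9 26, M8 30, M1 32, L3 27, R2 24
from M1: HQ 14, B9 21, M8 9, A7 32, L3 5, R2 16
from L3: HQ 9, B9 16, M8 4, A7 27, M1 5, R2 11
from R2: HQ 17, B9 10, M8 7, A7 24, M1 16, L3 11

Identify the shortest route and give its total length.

Route A: 9 + 16 + 26 + 32 + 9 + 7 + 17 = 116
Route B: 7 + 26 + 32 + 16 + 7 + 4 + 9 = 101

101 — Route B is the shortest.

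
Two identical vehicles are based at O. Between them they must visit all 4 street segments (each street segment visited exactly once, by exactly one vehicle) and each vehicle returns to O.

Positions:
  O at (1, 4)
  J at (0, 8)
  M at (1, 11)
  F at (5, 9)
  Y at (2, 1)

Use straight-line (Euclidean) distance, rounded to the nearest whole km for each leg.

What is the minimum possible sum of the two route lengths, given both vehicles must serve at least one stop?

23 km — the smallest possible combined total.

There are 2^3 − 1 = 7 ways to divide the 4 stops into two non-empty groups. For each, the best each vehicle can do is its own shortest tour through its group:
  {J} + {M, F, Y}: 8 + 23 = 31
  {M} + {J, F, Y}: 14 + 21 = 35
  {J, M} + {F, Y}: 14 + 18 = 32
  {F} + {J, M, Y}: 12 + 20 = 32
  {J, F} + {M, Y}: 15 + 20 = 35
  {M, F} + {J, Y}: 17 + 14 = 31
  … (7 splits in total)
  {J, M, F} + {Y}: 17 + 6 = 23  ← best
Best: vehicle 1 O → J → M → F → O = 17; vehicle 2 O → Y → O = 6; combined 23.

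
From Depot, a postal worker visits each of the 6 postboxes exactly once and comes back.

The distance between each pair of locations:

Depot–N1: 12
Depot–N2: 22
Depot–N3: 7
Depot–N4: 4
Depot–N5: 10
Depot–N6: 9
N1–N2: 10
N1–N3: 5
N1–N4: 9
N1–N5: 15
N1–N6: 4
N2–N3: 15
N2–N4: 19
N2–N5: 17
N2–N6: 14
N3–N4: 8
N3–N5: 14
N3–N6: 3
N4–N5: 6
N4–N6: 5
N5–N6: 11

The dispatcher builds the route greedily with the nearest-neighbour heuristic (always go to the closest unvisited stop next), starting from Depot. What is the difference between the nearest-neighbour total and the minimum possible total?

Depot: N4=4, N3=7, N6=9, N5=10, N1=12, N2=22 ⇒ N4
N4: N6=5, N5=6, N3=8, N1=9, N2=19 ⇒ N6
N6: N3=3, N1=4, N5=11, N2=14 ⇒ N3
N3: N1=5, N5=14, N2=15 ⇒ N1
N1: N2=10, N5=15 ⇒ N2
N2: N5=17 ⇒ N5
NN route Depot → N4 → N6 → N3 → N1 → N2 → N5 → Depot costs 54.
Optimal: Depot → N3 → N6 → N1 → N2 → N5 → N4 → Depot costs 51 (by enumerating all 360 distinct tours).
Excess = 54 − 51 = 3.

Excess over optimum: 3.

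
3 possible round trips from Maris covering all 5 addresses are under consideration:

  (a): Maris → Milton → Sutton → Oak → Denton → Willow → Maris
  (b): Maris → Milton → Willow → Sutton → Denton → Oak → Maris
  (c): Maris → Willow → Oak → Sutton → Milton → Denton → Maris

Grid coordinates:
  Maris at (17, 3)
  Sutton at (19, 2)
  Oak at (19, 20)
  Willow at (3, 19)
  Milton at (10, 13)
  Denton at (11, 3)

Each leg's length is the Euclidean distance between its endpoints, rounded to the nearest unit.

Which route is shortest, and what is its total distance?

Shortest is (c), total 85.

(a): 12 + 14 + 18 + 19 + 18 + 21 = 102
(b): 12 + 9 + 23 + 8 + 19 + 17 = 88
(c): 21 + 16 + 18 + 14 + 10 + 6 = 85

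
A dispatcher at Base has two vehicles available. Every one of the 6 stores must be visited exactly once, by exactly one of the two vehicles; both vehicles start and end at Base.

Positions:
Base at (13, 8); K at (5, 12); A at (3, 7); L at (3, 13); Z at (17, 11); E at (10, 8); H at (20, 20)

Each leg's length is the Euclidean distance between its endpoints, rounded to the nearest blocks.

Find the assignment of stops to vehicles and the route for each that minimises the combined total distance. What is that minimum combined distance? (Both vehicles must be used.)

There are 2^5 − 1 = 31 ways to divide the 6 stops into two non-empty groups. For each, the best each vehicle can do is its own shortest tour through its group:
  {K} + {A, L, Z, E, H}: 18 + 48 = 66
  {A} + {K, L, Z, E, H}: 20 + 43 = 63
  {K, A} + {L, Z, E, H}: 24 + 44 = 68
  {L} + {K, A, Z, E, H}: 22 + 46 = 68
  {K, L} + {A, Z, E, H}: 22 + 45 = 67
  {A, L} + {K, Z, E, H}: 27 + 40 = 67
  … (31 splits in total)
  {E} + {K, A, L, Z, H}: 6 + 49 = 55  ← best
Best: vehicle 1 Base → E → Base = 6; vehicle 2 Base → A → K → L → H → Z → Base = 49; combined 55.

55 blocks — the smallest possible combined total.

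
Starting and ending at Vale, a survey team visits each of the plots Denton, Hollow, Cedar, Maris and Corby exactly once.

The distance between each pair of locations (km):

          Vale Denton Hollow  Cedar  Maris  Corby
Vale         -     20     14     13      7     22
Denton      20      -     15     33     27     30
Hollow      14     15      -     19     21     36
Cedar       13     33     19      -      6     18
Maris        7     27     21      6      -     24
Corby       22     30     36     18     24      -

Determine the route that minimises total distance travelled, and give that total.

Shortest round trip = 90 km.

There are 60 distinct closed tours to check (reversals are equivalent).
Vale → Denton → Hollow → Cedar → Maris → Corby → Vale: 20+15+19+6+24+22 = 106
Vale → Denton → Hollow → Cedar → Corby → Maris → Vale: 20+15+19+18+24+7 = 103
Vale → Denton → Hollow → Maris → Cedar → Corby → Vale: 20+15+21+6+18+22 = 102
Vale → Denton → Hollow → Maris → Corby → Cedar → Vale: 20+15+21+24+18+13 = 111
Vale → Denton → Hollow → Corby → Cedar → Maris → Vale: 20+15+36+18+6+7 = 102
Vale → Denton → Hollow → Corby → Maris → Cedar → Vale: 20+15+36+24+6+13 = 114
Vale → Denton → Cedar → Hollow → Maris → Corby → Vale: 20+33+19+21+24+22 = 139
Vale → Denton → Cedar → Hollow → Corby → Maris → Vale: 20+33+19+36+24+7 = 139
Vale → Denton → Cedar → Maris → Hollow → Corby → Vale: 20+33+6+21+36+22 = 138
Vale → Denton → Cedar → Maris → Corby → Hollow → Vale: 20+33+6+24+36+14 = 133
Vale → Denton → Cedar → Corby → Hollow → Maris → Vale: 20+33+18+36+21+7 = 135
Vale → Denton → Cedar → Corby → Maris → Hollow → Vale: 20+33+18+24+21+14 = 130
Vale → Denton → Maris → Hollow → Cedar → Corby → Vale: 20+27+21+19+18+22 = 127
Vale → Denton → Maris → Hollow → Corby → Cedar → Vale: 20+27+21+36+18+13 = 135
… (46 more)
Vale → Hollow → Denton → Corby → Cedar → Maris → Vale: 14+15+30+18+6+7 = 90  ← best
The minimum is 90.
One optimal route: Vale → Hollow → Denton → Corby → Cedar → Maris → Vale (or its reverse).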